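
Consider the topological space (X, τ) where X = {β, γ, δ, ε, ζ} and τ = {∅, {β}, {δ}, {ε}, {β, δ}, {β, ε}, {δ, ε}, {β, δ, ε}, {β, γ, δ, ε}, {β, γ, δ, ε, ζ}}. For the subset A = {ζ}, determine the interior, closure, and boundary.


int(A) = ∅, cl(A) = {ζ}, ∂A = {ζ}.

Closed sets in (X, τ) are complements of opens:
  closed(X, τ) = {∅, {ζ}, {γ, ζ}, {β, γ, ζ}, {γ, δ, ζ}, {γ, ε, ζ}, {β, γ, δ, ζ}, {β, γ, ε, ζ}, {γ, δ, ε, ζ}, {β, γ, δ, ε, ζ}}.
int(A) = ⋃ {U ∈ τ : U ⊆ A}. Opens contained in A: ∅.
Taking the union of these: int(A) = ∅.
cl(A) = ⋂ {C closed : A ⊆ C}. Closed sets containing A: {ζ}, {γ, ζ}, {β, γ, ζ}, {γ, δ, ζ}, {γ, ε, ζ}, {β, γ, δ, ζ}, {β, γ, ε, ζ}, {γ, δ, ε, ζ}, {β, γ, δ, ε, ζ}.
Intersecting these: cl(A) = {ζ}.
∂A = cl(A) ∖ int(A) = {ζ} ∖ ∅ = {ζ}.


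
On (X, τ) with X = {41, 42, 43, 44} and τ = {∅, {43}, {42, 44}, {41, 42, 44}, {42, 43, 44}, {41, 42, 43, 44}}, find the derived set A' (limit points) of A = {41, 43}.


A' = ∅

For each x ∈ X, list the open sets U ∈ τ with x ∈ U, then check whether U ∩ (A ∖ {x}) ≠ ∅ for every such U.
  x = 41: open {41, 42, 44} ∋ x has {41, 42, 44} ∩ (A ∖ {41}) = ∅, so x is NOT a limit point.
  x = 42: open {42, 44} ∋ x has {42, 44} ∩ (A ∖ {42}) = ∅, so x is NOT a limit point.
  x = 43: open {43} ∋ x has {43} ∩ (A ∖ {43}) = ∅, so x is NOT a limit point.
  x = 44: open {42, 44} ∋ x has {42, 44} ∩ (A ∖ {44}) = ∅, so x is NOT a limit point.
Collecting: A' = ∅.


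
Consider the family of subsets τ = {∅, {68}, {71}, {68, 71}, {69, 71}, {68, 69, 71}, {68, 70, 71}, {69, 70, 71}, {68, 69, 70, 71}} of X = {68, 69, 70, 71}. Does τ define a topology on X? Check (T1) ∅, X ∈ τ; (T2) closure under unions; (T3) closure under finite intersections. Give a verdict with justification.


τ is NOT a topology on X.

Axiom (T1): ∅ ∈ τ? Yes; X ∈ τ? Yes.
Axiom (T2/T3): check pairwise unions and intersections of members of τ.
Counterexample for (T3): {68, 70, 71} ∩ {69, 70, 71} = {70, 71} ∉ τ. Therefore τ is NOT a topology.


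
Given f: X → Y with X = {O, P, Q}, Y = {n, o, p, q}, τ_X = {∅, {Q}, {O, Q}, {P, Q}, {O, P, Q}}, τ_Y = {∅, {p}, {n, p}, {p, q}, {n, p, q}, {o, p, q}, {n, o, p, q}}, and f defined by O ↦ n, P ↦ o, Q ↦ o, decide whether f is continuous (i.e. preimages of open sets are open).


f is NOT continuous.

Compute f^{-1}(U) for each U ∈ τ_Y:
  U = ∅: f^{-1}(U) = ∅ ∈ τ_X ✓.
  U = {p}: f^{-1}(U) = ∅ ∈ τ_X ✓.
  U = {n, p}: f^{-1}(U) = {O} ∉ τ_X ✗.
  U = {p, q}: f^{-1}(U) = ∅ ∈ τ_X ✓.
  U = {n, p, q}: f^{-1}(U) = {O} ∉ τ_X ✗.
  U = {o, p, q}: f^{-1}(U) = {P, Q} ∈ τ_X ✓.
  U = {n, o, p, q}: f^{-1}(U) = {O, P, Q} ∈ τ_X ✓.
Found U = {n, p} with f^{-1}(U) = {O} not in τ_X. Therefore f is NOT continuous.


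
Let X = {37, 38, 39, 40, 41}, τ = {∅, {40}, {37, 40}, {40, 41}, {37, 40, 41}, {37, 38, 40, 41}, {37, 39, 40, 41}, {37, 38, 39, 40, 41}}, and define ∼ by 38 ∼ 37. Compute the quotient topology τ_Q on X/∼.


X/∼ = {[37=38], [39], [40], [41]}; |τ_Q| = 5.

Equivalence classes: [37=38], [39], [40], [41].
Quotient map π: X → X/∼ sends 37 ↦ [37=38], 38 ↦ [37=38], 39 ↦ [39], 40 ↦ [40], 41 ↦ [41].
For each subset V ⊆ X/∼, compute π^{-1}(V) ⊆ X and check whether π^{-1}(V) ∈ τ. V is open in τ_Q iff π^{-1}(V) ∈ τ.
  V = {}: π^{-1}(V) = ∅ ∈ τ ✓.
  V = {[37=38]}: π^{-1}(V) = {37, 38} ∉ τ ✗.
  V = {[39]}: π^{-1}(V) = {39} ∉ τ ✗.
  V = {[37=38], [39]}: π^{-1}(V) = {37, 38, 39} ∉ τ ✗.
  V = {[40]}: π^{-1}(V) = {40} ∈ τ ✓.
  V = {[37=38], [40]}: π^{-1}(V) = {37, 38, 40} ∉ τ ✗.
  V = {[39], [40]}: π^{-1}(V) = {39, 40} ∉ τ ✗.
  V = {[37=38], [39], [40]}: π^{-1}(V) = {37, 38, 39, 40} ∉ τ ✗.
  V = {[41]}: π^{-1}(V) = {41} ∉ τ ✗.
  V = {[37=38], [41]}: π^{-1}(V) = {37, 38, 41} ∉ τ ✗.
  V = {[39], [41]}: π^{-1}(V) = {39, 41} ∉ τ ✗.
  V = {[37=38], [39], [41]}: π^{-1}(V) = {37, 38, 39, 41} ∉ τ ✗.
  V = {[40], [41]}: π^{-1}(V) = {40, 41} ∈ τ ✓.
  V = {[37=38], [40], [41]}: π^{-1}(V) = {37, 38, 40, 41} ∈ τ ✓.
  V = {[39], [40], [41]}: π^{-1}(V) = {39, 40, 41} ∉ τ ✗.
  V = {[37=38], [39], [40], [41]}: π^{-1}(V) = {37, 38, 39, 40, 41} ∈ τ ✓.
Open sets in the quotient: τ_Q = {{}, {[40]}, {[40], [41]}, {[37=38], [40], [41]}, {[37=38], [39], [40], [41]}} (5 elements).


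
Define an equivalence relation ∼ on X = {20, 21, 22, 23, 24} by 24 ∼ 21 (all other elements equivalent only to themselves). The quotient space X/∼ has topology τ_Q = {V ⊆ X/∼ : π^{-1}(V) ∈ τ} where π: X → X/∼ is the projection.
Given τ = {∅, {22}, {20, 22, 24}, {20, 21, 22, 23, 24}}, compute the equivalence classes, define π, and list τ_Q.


X/∼ = {[20], [21=24], [22], [23]}; |τ_Q| = 3.

Equivalence classes: [20], [21=24], [22], [23].
Quotient map π: X → X/∼ sends 20 ↦ [20], 21 ↦ [21=24], 22 ↦ [22], 23 ↦ [23], 24 ↦ [21=24].
For each subset V ⊆ X/∼, compute π^{-1}(V) ⊆ X and check whether π^{-1}(V) ∈ τ. V is open in τ_Q iff π^{-1}(V) ∈ τ.
  V = {}: π^{-1}(V) = ∅ ∈ τ ✓.
  V = {[20]}: π^{-1}(V) = {20} ∉ τ ✗.
  V = {[21=24]}: π^{-1}(V) = {21, 24} ∉ τ ✗.
  V = {[20], [21=24]}: π^{-1}(V) = {20, 21, 24} ∉ τ ✗.
  V = {[22]}: π^{-1}(V) = {22} ∈ τ ✓.
  V = {[20], [22]}: π^{-1}(V) = {20, 22} ∉ τ ✗.
  V = {[21=24], [22]}: π^{-1}(V) = {21, 22, 24} ∉ τ ✗.
  V = {[20], [21=24], [22]}: π^{-1}(V) = {20, 21, 22, 24} ∉ τ ✗.
  V = {[23]}: π^{-1}(V) = {23} ∉ τ ✗.
  V = {[20], [23]}: π^{-1}(V) = {20, 23} ∉ τ ✗.
  V = {[21=24], [23]}: π^{-1}(V) = {21, 23, 24} ∉ τ ✗.
  V = {[20], [21=24], [23]}: π^{-1}(V) = {20, 21, 23, 24} ∉ τ ✗.
  V = {[22], [23]}: π^{-1}(V) = {22, 23} ∉ τ ✗.
  V = {[20], [22], [23]}: π^{-1}(V) = {20, 22, 23} ∉ τ ✗.
  V = {[21=24], [22], [23]}: π^{-1}(V) = {21, 22, 23, 24} ∉ τ ✗.
  V = {[20], [21=24], [22], [23]}: π^{-1}(V) = {20, 21, 22, 23, 24} ∈ τ ✓.
Open sets in the quotient: τ_Q = {{}, {[22]}, {[20], [21=24], [22], [23]}} (3 elements).


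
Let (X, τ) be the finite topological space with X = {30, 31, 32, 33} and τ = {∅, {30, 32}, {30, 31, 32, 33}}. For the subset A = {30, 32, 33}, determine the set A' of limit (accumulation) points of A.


A' = {30, 31, 32, 33}

For each x ∈ X, list the open sets U ∈ τ with x ∈ U, then check whether U ∩ (A ∖ {x}) ≠ ∅ for every such U.
  x = 30: opens ∋ x are {30, 32}, {30, 31, 32, 33}; each meets A ∖ {30}, so x IS a limit point.
  x = 31: opens ∋ x are {30, 31, 32, 33}; each meets A ∖ {31}, so x IS a limit point.
  x = 32: opens ∋ x are {30, 32}, {30, 31, 32, 33}; each meets A ∖ {32}, so x IS a limit point.
  x = 33: opens ∋ x are {30, 31, 32, 33}; each meets A ∖ {33}, so x IS a limit point.
Collecting: A' = {30, 31, 32, 33}.


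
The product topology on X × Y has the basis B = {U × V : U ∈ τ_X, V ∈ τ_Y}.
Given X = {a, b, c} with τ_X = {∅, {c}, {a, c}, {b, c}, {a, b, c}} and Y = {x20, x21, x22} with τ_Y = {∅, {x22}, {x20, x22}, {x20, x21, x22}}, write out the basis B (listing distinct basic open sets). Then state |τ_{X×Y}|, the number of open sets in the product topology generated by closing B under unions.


Basis B = {∅ × ∅, {c} × {x22}, {a, c} × {x22}, {b, c} × {x22}, {c} × {x20, x22}, {a, b, c} × {x22}, {c} × {x20, x21, x22}, {a, c} × {x20, x22}, {b, c} × {x20, x22}, {a, c} × {x20, x21, x22}, {a, b, c} × {x20, x22}, {b, c} × {x20, x21, x22}, {a, b, c} × {x20, x21, x22}}; |τ_{X×Y}| = 30.

Enumerate products U × V with U ∈ τ_X, V ∈ τ_Y (deduplicated):
  ∅ × ∅ = {} (∅)
  {c} × {x22} = {(c,x22)}
  {a, c} × {x22} = {(a,x22), (c,x22)}
  {b, c} × {x22} = {(b,x22), (c,x22)}
  {c} × {x20, x22} = {(c,x20), (c,x22)}
  {a, b, c} × {x22} = {(a,x22), (b,x22), (c,x22)}
  {c} × {x20, x21, x22} = {(c,x20), (c,x21), (c,x22)}
  {a, c} × {x20, x22} = {(a,x20), (a,x22), (c,x20), (c,x22)}
  {b, c} × {x20, x22} = {(b,x20), (b,x22), (c,x20), (c,x22)}
  {a, c} × {x20, x21, x22} = {(a,x20), (a,x21), (a,x22), (c,x20), (c,x21), (c,x22)}
  {a, b, c} × {x20, x22} = {(a,x20), (a,x22), (b,x20), (b,x22), (c,x20), (c,x22)}
  {b, c} × {x20, x21, x22} = {(b,x20), (b,x21), (b,x22), (c,x20), (c,x21), (c,x22)}
  {a, b, c} × {x20, x21, x22} = {(a,x20), (a,x21), (a,x22), (b,x20), (b,x21), (b,x22), (c,x20), (c,x21), (c,x22)}
These 13 distinct sets form the basis B.
Close under arbitrary unions to get τ_{X×Y}; counting gives |τ_{X×Y}| = 30.


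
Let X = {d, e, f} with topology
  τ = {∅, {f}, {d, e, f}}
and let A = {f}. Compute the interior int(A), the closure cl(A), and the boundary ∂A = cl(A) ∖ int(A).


int(A) = {f}, cl(A) = {d, e, f}, ∂A = {d, e}.

Closed sets in (X, τ) are complements of opens:
  closed(X, τ) = {∅, {d, e}, {d, e, f}}.
int(A) = ⋃ {U ∈ τ : U ⊆ A}. Opens contained in A: ∅, {f}.
Taking the union of these: int(A) = {f}.
cl(A) = ⋂ {C closed : A ⊆ C}. Closed sets containing A: {d, e, f}.
Intersecting these: cl(A) = {d, e, f}.
∂A = cl(A) ∖ int(A) = {d, e, f} ∖ {f} = {d, e}.


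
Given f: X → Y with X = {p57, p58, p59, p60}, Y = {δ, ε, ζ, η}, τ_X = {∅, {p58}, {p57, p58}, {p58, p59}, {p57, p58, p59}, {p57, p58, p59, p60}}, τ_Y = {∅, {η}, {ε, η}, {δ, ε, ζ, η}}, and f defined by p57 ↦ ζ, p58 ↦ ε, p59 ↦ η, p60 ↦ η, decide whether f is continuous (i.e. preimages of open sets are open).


f is NOT continuous.

Compute f^{-1}(U) for each U ∈ τ_Y:
  U = ∅: f^{-1}(U) = ∅ ∈ τ_X ✓.
  U = {η}: f^{-1}(U) = {p59, p60} ∉ τ_X ✗.
  U = {ε, η}: f^{-1}(U) = {p58, p59, p60} ∉ τ_X ✗.
  U = {δ, ε, ζ, η}: f^{-1}(U) = {p57, p58, p59, p60} ∈ τ_X ✓.
Found U = {η} with f^{-1}(U) = {p59, p60} not in τ_X. Therefore f is NOT continuous.


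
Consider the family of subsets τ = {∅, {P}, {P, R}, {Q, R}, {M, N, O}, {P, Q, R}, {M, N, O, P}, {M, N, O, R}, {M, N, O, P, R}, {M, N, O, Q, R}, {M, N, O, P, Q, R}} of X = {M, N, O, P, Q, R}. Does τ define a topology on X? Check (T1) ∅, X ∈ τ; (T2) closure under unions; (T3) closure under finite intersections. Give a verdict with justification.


τ is NOT a topology on X.

Axiom (T1): ∅ ∈ τ? Yes; X ∈ τ? Yes.
Axiom (T2/T3): check pairwise unions and intersections of members of τ.
Counterexample for (T3): {P, R} ∩ {Q, R} = {R} ∉ τ. Therefore τ is NOT a topology.


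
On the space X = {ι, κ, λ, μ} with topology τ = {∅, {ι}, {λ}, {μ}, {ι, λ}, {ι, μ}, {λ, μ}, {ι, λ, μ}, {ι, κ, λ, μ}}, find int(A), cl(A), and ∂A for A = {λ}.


int(A) = {λ}, cl(A) = {κ, λ}, ∂A = {κ}.

Closed sets in (X, τ) are complements of opens:
  closed(X, τ) = {∅, {κ}, {ι, κ}, {κ, λ}, {κ, μ}, {ι, κ, λ}, {ι, κ, μ}, {κ, λ, μ}, {ι, κ, λ, μ}}.
int(A) = ⋃ {U ∈ τ : U ⊆ A}. Opens contained in A: ∅, {λ}.
Taking the union of these: int(A) = {λ}.
cl(A) = ⋂ {C closed : A ⊆ C}. Closed sets containing A: {κ, λ}, {ι, κ, λ}, {κ, λ, μ}, {ι, κ, λ, μ}.
Intersecting these: cl(A) = {κ, λ}.
∂A = cl(A) ∖ int(A) = {κ, λ} ∖ {λ} = {κ}.


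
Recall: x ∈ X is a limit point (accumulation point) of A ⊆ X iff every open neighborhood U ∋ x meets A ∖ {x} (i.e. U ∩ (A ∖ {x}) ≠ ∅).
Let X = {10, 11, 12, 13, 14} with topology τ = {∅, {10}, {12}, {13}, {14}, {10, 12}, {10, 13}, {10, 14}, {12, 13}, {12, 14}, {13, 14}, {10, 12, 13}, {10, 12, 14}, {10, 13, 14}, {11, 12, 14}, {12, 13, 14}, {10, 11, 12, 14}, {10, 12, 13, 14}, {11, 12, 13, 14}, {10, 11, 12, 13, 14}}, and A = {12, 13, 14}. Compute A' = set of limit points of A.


A' = {11}

For each x ∈ X, list the open sets U ∈ τ with x ∈ U, then check whether U ∩ (A ∖ {x}) ≠ ∅ for every such U.
  x = 10: open {10} ∋ x has {10} ∩ (A ∖ {10}) = ∅, so x is NOT a limit point.
  x = 11: opens ∋ x are {11, 12, 14}, {10, 11, 12, 14}, {11, 12, 13, 14}, {10, 11, 12, 13, 14}; each meets A ∖ {11}, so x IS a limit point.
  x = 12: open {12} ∋ x has {12} ∩ (A ∖ {12}) = ∅, so x is NOT a limit point.
  x = 13: open {13} ∋ x has {13} ∩ (A ∖ {13}) = ∅, so x is NOT a limit point.
  x = 14: open {14} ∋ x has {14} ∩ (A ∖ {14}) = ∅, so x is NOT a limit point.
Collecting: A' = {11}.


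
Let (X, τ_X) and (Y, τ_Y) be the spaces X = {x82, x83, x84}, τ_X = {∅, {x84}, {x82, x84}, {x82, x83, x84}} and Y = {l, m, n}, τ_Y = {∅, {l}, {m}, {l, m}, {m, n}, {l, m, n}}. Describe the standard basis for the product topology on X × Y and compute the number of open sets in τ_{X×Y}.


Basis B = {∅ × ∅, {x84} × {l}, {x84} × {m}, {x82, x84} × {l}, {x82, x84} × {m}, {x84} × {l, m}, {x84} × {m, n}, {x82, x83, x84} × {l}, {x82, x83, x84} × {m}, {x84} × {l, m, n}, {x82, x84} × {l, m}, {x82, x84} × {m, n}, {x82, x84} × {l, m, n}, {x82, x83, x84} × {l, m}, {x82, x83, x84} × {m, n}, {x82, x83, x84} × {l, m, n}}; |τ_{X×Y}| = 40.

Enumerate products U × V with U ∈ τ_X, V ∈ τ_Y (deduplicated):
  ∅ × ∅ = {} (∅)
  {x84} × {l} = {(x84,l)}
  {x84} × {m} = {(x84,m)}
  {x82, x84} × {l} = {(x82,l), (x84,l)}
  {x82, x84} × {m} = {(x82,m), (x84,m)}
  {x84} × {l, m} = {(x84,l), (x84,m)}
  {x84} × {m, n} = {(x84,m), (x84,n)}
  {x82, x83, x84} × {l} = {(x82,l), (x83,l), (x84,l)}
  {x82, x83, x84} × {m} = {(x82,m), (x83,m), (x84,m)}
  {x84} × {l, m, n} = {(x84,l), (x84,m), (x84,n)}
  {x82, x84} × {l, m} = {(x82,l), (x82,m), (x84,l), (x84,m)}
  {x82, x84} × {m, n} = {(x82,m), (x82,n), (x84,m), (x84,n)}
  {x82, x84} × {l, m, n} = {(x82,l), (x82,m), (x82,n), (x84,l), (x84,m), (x84,n)}
  {x82, x83, x84} × {l, m} = {(x82,l), (x82,m), (x83,l), (x83,m), (x84,l), (x84,m)}
  {x82, x83, x84} × {m, n} = {(x82,m), (x82,n), (x83,m), (x83,n), (x84,m), (x84,n)}
  {x82, x83, x84} × {l, m, n} = {(x82,l), (x82,m), (x82,n), (x83,l), (x83,m), (x83,n), (x84,l), (x84,m), (x84,n)}
These 16 distinct sets form the basis B.
Close under arbitrary unions to get τ_{X×Y}; counting gives |τ_{X×Y}| = 40.


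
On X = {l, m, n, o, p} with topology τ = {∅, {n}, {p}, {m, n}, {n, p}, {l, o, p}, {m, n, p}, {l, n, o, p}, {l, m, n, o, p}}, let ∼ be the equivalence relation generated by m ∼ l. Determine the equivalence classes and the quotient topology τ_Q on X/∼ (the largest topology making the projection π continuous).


X/∼ = {[l=m], [n], [o], [p]}; |τ_Q| = 5.

Equivalence classes: [l=m], [n], [o], [p].
Quotient map π: X → X/∼ sends l ↦ [l=m], m ↦ [l=m], n ↦ [n], o ↦ [o], p ↦ [p].
For each subset V ⊆ X/∼, compute π^{-1}(V) ⊆ X and check whether π^{-1}(V) ∈ τ. V is open in τ_Q iff π^{-1}(V) ∈ τ.
  V = {}: π^{-1}(V) = ∅ ∈ τ ✓.
  V = {[l=m]}: π^{-1}(V) = {l, m} ∉ τ ✗.
  V = {[n]}: π^{-1}(V) = {n} ∈ τ ✓.
  V = {[l=m], [n]}: π^{-1}(V) = {l, m, n} ∉ τ ✗.
  V = {[o]}: π^{-1}(V) = {o} ∉ τ ✗.
  V = {[l=m], [o]}: π^{-1}(V) = {l, m, o} ∉ τ ✗.
  V = {[n], [o]}: π^{-1}(V) = {n, o} ∉ τ ✗.
  V = {[l=m], [n], [o]}: π^{-1}(V) = {l, m, n, o} ∉ τ ✗.
  V = {[p]}: π^{-1}(V) = {p} ∈ τ ✓.
  V = {[l=m], [p]}: π^{-1}(V) = {l, m, p} ∉ τ ✗.
  V = {[n], [p]}: π^{-1}(V) = {n, p} ∈ τ ✓.
  V = {[l=m], [n], [p]}: π^{-1}(V) = {l, m, n, p} ∉ τ ✗.
  V = {[o], [p]}: π^{-1}(V) = {o, p} ∉ τ ✗.
  V = {[l=m], [o], [p]}: π^{-1}(V) = {l, m, o, p} ∉ τ ✗.
  V = {[n], [o], [p]}: π^{-1}(V) = {n, o, p} ∉ τ ✗.
  V = {[l=m], [n], [o], [p]}: π^{-1}(V) = {l, m, n, o, p} ∈ τ ✓.
Open sets in the quotient: τ_Q = {{}, {[n]}, {[p]}, {[n], [p]}, {[l=m], [n], [o], [p]}} (5 elements).


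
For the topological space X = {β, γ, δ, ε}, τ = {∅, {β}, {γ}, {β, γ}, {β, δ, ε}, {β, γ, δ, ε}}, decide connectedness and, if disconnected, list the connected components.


(X, τ) is disconnected; components = [{γ}, {β, δ, ε}].

Find clopen sets (U ∈ τ with X ∖ U ∈ τ):
  U = ∅, X ∖ U = {β, γ, δ, ε} — both open, so U is clopen.
  U = {γ}, X ∖ U = {β, δ, ε} — both open, so U is clopen.
  U = {β, δ, ε}, X ∖ U = {γ} — both open, so U is clopen.
  U = {β, γ, δ, ε}, X ∖ U = ∅ — both open, so U is clopen.
Nontrivial clopen(s) exist: e.g. {β, δ, ε}. So (X, τ) is disconnected.
Compute connected components by grouping points that agree on all clopens:
  component: {γ}
  component: {β, δ, ε}


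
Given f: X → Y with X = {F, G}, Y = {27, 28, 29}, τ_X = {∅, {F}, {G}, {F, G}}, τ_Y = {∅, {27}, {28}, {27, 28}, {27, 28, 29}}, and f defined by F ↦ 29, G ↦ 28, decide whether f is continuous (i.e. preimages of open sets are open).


f IS continuous.

Compute f^{-1}(U) for each U ∈ τ_Y:
  U = ∅: f^{-1}(U) = ∅ ∈ τ_X ✓.
  U = {27}: f^{-1}(U) = ∅ ∈ τ_X ✓.
  U = {28}: f^{-1}(U) = {G} ∈ τ_X ✓.
  U = {27, 28}: f^{-1}(U) = {G} ∈ τ_X ✓.
  U = {27, 28, 29}: f^{-1}(U) = {F, G} ∈ τ_X ✓.
Every preimage lies in τ_X, so f IS continuous.


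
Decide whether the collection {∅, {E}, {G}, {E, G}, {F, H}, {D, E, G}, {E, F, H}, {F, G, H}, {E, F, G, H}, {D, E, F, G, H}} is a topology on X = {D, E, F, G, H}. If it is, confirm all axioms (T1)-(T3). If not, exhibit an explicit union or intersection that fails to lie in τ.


τ IS a topology on X.

Axiom (T1): ∅ ∈ τ? Yes; X ∈ τ? Yes.
Axiom (T2/T3): check pairwise unions and intersections of members of τ.
All pairwise intersections and unions checked — each lies in τ. Therefore τ satisfies (T1), (T2), (T3): it IS a topology on X.


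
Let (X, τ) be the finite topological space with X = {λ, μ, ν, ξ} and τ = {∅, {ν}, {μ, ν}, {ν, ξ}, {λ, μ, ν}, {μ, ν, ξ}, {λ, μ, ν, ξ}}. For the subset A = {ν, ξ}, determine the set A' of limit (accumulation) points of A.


A' = {λ, μ, ξ}

For each x ∈ X, list the open sets U ∈ τ with x ∈ U, then check whether U ∩ (A ∖ {x}) ≠ ∅ for every such U.
  x = λ: opens ∋ x are {λ, μ, ν}, {λ, μ, ν, ξ}; each meets A ∖ {λ}, so x IS a limit point.
  x = μ: opens ∋ x are {μ, ν}, {λ, μ, ν}, {μ, ν, ξ}, {λ, μ, ν, ξ}; each meets A ∖ {μ}, so x IS a limit point.
  x = ν: open {ν} ∋ x has {ν} ∩ (A ∖ {ν}) = ∅, so x is NOT a limit point.
  x = ξ: opens ∋ x are {ν, ξ}, {μ, ν, ξ}, {λ, μ, ν, ξ}; each meets A ∖ {ξ}, so x IS a limit point.
Collecting: A' = {λ, μ, ξ}.


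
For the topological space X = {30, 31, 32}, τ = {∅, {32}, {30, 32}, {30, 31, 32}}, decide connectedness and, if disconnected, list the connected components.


(X, τ) is connected.

Find clopen sets (U ∈ τ with X ∖ U ∈ τ):
  U = ∅, X ∖ U = {30, 31, 32} — both open, so U is clopen.
  U = {30, 31, 32}, X ∖ U = ∅ — both open, so U is clopen.
Only trivial clopens (∅ and X) exist, so (X, τ) is connected.
Compute connected components by grouping points that agree on all clopens:
  component: {30, 31, 32}


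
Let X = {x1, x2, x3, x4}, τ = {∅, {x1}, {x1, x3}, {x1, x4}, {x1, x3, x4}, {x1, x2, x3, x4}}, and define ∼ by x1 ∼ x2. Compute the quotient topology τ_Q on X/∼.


X/∼ = {[x1=x2], [x3], [x4]}; |τ_Q| = 2.

Equivalence classes: [x1=x2], [x3], [x4].
Quotient map π: X → X/∼ sends x1 ↦ [x1=x2], x2 ↦ [x1=x2], x3 ↦ [x3], x4 ↦ [x4].
For each subset V ⊆ X/∼, compute π^{-1}(V) ⊆ X and check whether π^{-1}(V) ∈ τ. V is open in τ_Q iff π^{-1}(V) ∈ τ.
  V = {}: π^{-1}(V) = ∅ ∈ τ ✓.
  V = {[x1=x2]}: π^{-1}(V) = {x1, x2} ∉ τ ✗.
  V = {[x3]}: π^{-1}(V) = {x3} ∉ τ ✗.
  V = {[x1=x2], [x3]}: π^{-1}(V) = {x1, x2, x3} ∉ τ ✗.
  V = {[x4]}: π^{-1}(V) = {x4} ∉ τ ✗.
  V = {[x1=x2], [x4]}: π^{-1}(V) = {x1, x2, x4} ∉ τ ✗.
  V = {[x3], [x4]}: π^{-1}(V) = {x3, x4} ∉ τ ✗.
  V = {[x1=x2], [x3], [x4]}: π^{-1}(V) = {x1, x2, x3, x4} ∈ τ ✓.
Open sets in the quotient: τ_Q = {{}, {[x1=x2], [x3], [x4]}} (2 elements).


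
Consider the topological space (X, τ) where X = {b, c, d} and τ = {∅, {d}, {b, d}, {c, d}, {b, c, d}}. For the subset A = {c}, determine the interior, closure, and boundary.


int(A) = ∅, cl(A) = {c}, ∂A = {c}.

Closed sets in (X, τ) are complements of opens:
  closed(X, τ) = {∅, {b}, {c}, {b, c}, {b, c, d}}.
int(A) = ⋃ {U ∈ τ : U ⊆ A}. Opens contained in A: ∅.
Taking the union of these: int(A) = ∅.
cl(A) = ⋂ {C closed : A ⊆ C}. Closed sets containing A: {c}, {b, c}, {b, c, d}.
Intersecting these: cl(A) = {c}.
∂A = cl(A) ∖ int(A) = {c} ∖ ∅ = {c}.


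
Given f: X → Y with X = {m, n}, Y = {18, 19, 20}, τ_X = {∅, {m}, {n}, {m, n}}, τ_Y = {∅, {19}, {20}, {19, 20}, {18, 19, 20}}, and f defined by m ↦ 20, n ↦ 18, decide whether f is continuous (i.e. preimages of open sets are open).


f IS continuous.

Compute f^{-1}(U) for each U ∈ τ_Y:
  U = ∅: f^{-1}(U) = ∅ ∈ τ_X ✓.
  U = {19}: f^{-1}(U) = ∅ ∈ τ_X ✓.
  U = {20}: f^{-1}(U) = {m} ∈ τ_X ✓.
  U = {19, 20}: f^{-1}(U) = {m} ∈ τ_X ✓.
  U = {18, 19, 20}: f^{-1}(U) = {m, n} ∈ τ_X ✓.
Every preimage lies in τ_X, so f IS continuous.


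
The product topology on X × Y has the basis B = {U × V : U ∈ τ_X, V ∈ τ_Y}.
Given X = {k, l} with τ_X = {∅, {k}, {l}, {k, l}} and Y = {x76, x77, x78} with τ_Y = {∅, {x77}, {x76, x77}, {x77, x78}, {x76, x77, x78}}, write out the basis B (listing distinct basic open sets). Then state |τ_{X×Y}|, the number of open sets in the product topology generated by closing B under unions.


Basis B = {∅ × ∅, {k} × {x77}, {l} × {x77}, {k} × {x76, x77}, {k} × {x77, x78}, {k, l} × {x77}, {l} × {x76, x77}, {l} × {x77, x78}, {k} × {x76, x77, x78}, {l} × {x76, x77, x78}, {k, l} × {x76, x77}, {k, l} × {x77, x78}, {k, l} × {x76, x77, x78}}; |τ_{X×Y}| = 25.

Enumerate products U × V with U ∈ τ_X, V ∈ τ_Y (deduplicated):
  ∅ × ∅ = {} (∅)
  {k} × {x77} = {(k,x77)}
  {l} × {x77} = {(l,x77)}
  {k} × {x76, x77} = {(k,x76), (k,x77)}
  {k} × {x77, x78} = {(k,x77), (k,x78)}
  {k, l} × {x77} = {(k,x77), (l,x77)}
  {l} × {x76, x77} = {(l,x76), (l,x77)}
  {l} × {x77, x78} = {(l,x77), (l,x78)}
  {k} × {x76, x77, x78} = {(k,x76), (k,x77), (k,x78)}
  {l} × {x76, x77, x78} = {(l,x76), (l,x77), (l,x78)}
  {k, l} × {x76, x77} = {(k,x76), (k,x77), (l,x76), (l,x77)}
  {k, l} × {x77, x78} = {(k,x77), (k,x78), (l,x77), (l,x78)}
  {k, l} × {x76, x77, x78} = {(k,x76), (k,x77), (k,x78), (l,x76), (l,x77), (l,x78)}
These 13 distinct sets form the basis B.
Close under arbitrary unions to get τ_{X×Y}; counting gives |τ_{X×Y}| = 25.


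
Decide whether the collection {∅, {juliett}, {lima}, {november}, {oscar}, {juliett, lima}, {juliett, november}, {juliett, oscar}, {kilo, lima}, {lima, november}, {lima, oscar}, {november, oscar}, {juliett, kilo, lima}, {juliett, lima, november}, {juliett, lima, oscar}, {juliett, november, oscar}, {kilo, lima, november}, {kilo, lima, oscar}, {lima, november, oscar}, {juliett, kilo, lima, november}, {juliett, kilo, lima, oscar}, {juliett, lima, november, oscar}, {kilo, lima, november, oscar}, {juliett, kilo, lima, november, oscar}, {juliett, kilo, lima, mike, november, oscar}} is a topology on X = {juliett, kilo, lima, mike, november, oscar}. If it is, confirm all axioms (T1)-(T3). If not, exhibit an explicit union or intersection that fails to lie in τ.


τ IS a topology on X.

Axiom (T1): ∅ ∈ τ? Yes; X ∈ τ? Yes.
Axiom (T2/T3): check pairwise unions and intersections of members of τ.
All pairwise intersections and unions checked — each lies in τ. Therefore τ satisfies (T1), (T2), (T3): it IS a topology on X.


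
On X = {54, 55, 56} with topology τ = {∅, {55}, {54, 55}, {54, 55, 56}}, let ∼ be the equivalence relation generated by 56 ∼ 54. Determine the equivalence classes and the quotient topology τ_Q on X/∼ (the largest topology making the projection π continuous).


X/∼ = {[54=56], [55]}; |τ_Q| = 3.

Equivalence classes: [54=56], [55].
Quotient map π: X → X/∼ sends 54 ↦ [54=56], 55 ↦ [55], 56 ↦ [54=56].
For each subset V ⊆ X/∼, compute π^{-1}(V) ⊆ X and check whether π^{-1}(V) ∈ τ. V is open in τ_Q iff π^{-1}(V) ∈ τ.
  V = {}: π^{-1}(V) = ∅ ∈ τ ✓.
  V = {[54=56]}: π^{-1}(V) = {54, 56} ∉ τ ✗.
  V = {[55]}: π^{-1}(V) = {55} ∈ τ ✓.
  V = {[54=56], [55]}: π^{-1}(V) = {54, 55, 56} ∈ τ ✓.
Open sets in the quotient: τ_Q = {{}, {[55]}, {[54=56], [55]}} (3 elements).


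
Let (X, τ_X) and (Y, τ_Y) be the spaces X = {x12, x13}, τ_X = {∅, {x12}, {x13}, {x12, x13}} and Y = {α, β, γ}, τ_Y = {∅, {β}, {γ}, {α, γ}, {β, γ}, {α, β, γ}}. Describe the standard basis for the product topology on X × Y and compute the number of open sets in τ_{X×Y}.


Basis B = {∅ × ∅, {x12} × {β}, {x12} × {γ}, {x13} × {β}, {x13} × {γ}, {x12} × {α, γ}, {x12} × {β, γ}, {x12, x13} × {β}, {x12, x13} × {γ}, {x13} × {α, γ}, {x13} × {β, γ}, {x12} × {α, β, γ}, {x13} × {α, β, γ}, {x12, x13} × {α, γ}, {x12, x13} × {β, γ}, {x12, x13} × {α, β, γ}}; |τ_{X×Y}| = 36.

Enumerate products U × V with U ∈ τ_X, V ∈ τ_Y (deduplicated):
  ∅ × ∅ = {} (∅)
  {x12} × {β} = {(x12,β)}
  {x12} × {γ} = {(x12,γ)}
  {x13} × {β} = {(x13,β)}
  {x13} × {γ} = {(x13,γ)}
  {x12} × {α, γ} = {(x12,α), (x12,γ)}
  {x12} × {β, γ} = {(x12,β), (x12,γ)}
  {x12, x13} × {β} = {(x12,β), (x13,β)}
  {x12, x13} × {γ} = {(x12,γ), (x13,γ)}
  {x13} × {α, γ} = {(x13,α), (x13,γ)}
  {x13} × {β, γ} = {(x13,β), (x13,γ)}
  {x12} × {α, β, γ} = {(x12,α), (x12,β), (x12,γ)}
  {x13} × {α, β, γ} = {(x13,α), (x13,β), (x13,γ)}
  {x12, x13} × {α, γ} = {(x12,α), (x12,γ), (x13,α), (x13,γ)}
  {x12, x13} × {β, γ} = {(x12,β), (x12,γ), (x13,β), (x13,γ)}
  {x12, x13} × {α, β, γ} = {(x12,α), (x12,β), (x12,γ), (x13,α), (x13,β), (x13,γ)}
These 16 distinct sets form the basis B.
Close under arbitrary unions to get τ_{X×Y}; counting gives |τ_{X×Y}| = 36.


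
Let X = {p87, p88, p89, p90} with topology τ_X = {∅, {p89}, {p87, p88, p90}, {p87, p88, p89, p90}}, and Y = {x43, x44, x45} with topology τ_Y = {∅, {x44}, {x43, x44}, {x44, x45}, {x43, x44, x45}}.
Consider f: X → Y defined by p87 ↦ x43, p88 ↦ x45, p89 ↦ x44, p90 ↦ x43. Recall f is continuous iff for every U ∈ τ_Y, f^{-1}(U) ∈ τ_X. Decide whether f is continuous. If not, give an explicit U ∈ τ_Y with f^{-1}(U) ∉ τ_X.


f is NOT continuous.

Compute f^{-1}(U) for each U ∈ τ_Y:
  U = ∅: f^{-1}(U) = ∅ ∈ τ_X ✓.
  U = {x44}: f^{-1}(U) = {p89} ∈ τ_X ✓.
  U = {x43, x44}: f^{-1}(U) = {p87, p89, p90} ∉ τ_X ✗.
  U = {x44, x45}: f^{-1}(U) = {p88, p89} ∉ τ_X ✗.
  U = {x43, x44, x45}: f^{-1}(U) = {p87, p88, p89, p90} ∈ τ_X ✓.
Found U = {x43, x44} with f^{-1}(U) = {p87, p89, p90} not in τ_X. Therefore f is NOT continuous.


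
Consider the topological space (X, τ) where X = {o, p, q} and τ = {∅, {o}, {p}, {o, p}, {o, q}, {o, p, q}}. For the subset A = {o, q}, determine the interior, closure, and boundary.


int(A) = {o, q}, cl(A) = {o, q}, ∂A = ∅.

Closed sets in (X, τ) are complements of opens:
  closed(X, τ) = {∅, {p}, {q}, {o, q}, {p, q}, {o, p, q}}.
int(A) = ⋃ {U ∈ τ : U ⊆ A}. Opens contained in A: ∅, {o}, {o, q}.
Taking the union of these: int(A) = {o, q}.
cl(A) = ⋂ {C closed : A ⊆ C}. Closed sets containing A: {o, q}, {o, p, q}.
Intersecting these: cl(A) = {o, q}.
∂A = cl(A) ∖ int(A) = {o, q} ∖ {o, q} = ∅.


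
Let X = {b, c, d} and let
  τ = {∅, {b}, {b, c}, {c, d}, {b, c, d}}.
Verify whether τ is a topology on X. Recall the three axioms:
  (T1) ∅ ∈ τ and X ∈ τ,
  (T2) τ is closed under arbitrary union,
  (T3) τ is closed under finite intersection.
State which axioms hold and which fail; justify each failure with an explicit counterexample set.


τ is NOT a topology on X.

Axiom (T1): ∅ ∈ τ? Yes; X ∈ τ? Yes.
Axiom (T2/T3): check pairwise unions and intersections of members of τ.
Counterexample for (T3): {b, c} ∩ {c, d} = {c} ∉ τ. Therefore τ is NOT a topology.


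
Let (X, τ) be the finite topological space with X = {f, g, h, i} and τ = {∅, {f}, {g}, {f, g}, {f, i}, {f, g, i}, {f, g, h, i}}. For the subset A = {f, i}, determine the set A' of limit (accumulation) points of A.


A' = {h, i}

For each x ∈ X, list the open sets U ∈ τ with x ∈ U, then check whether U ∩ (A ∖ {x}) ≠ ∅ for every such U.
  x = f: open {f} ∋ x has {f} ∩ (A ∖ {f}) = ∅, so x is NOT a limit point.
  x = g: open {g} ∋ x has {g} ∩ (A ∖ {g}) = ∅, so x is NOT a limit point.
  x = h: opens ∋ x are {f, g, h, i}; each meets A ∖ {h}, so x IS a limit point.
  x = i: opens ∋ x are {f, i}, {f, g, i}, {f, g, h, i}; each meets A ∖ {i}, so x IS a limit point.
Collecting: A' = {h, i}.


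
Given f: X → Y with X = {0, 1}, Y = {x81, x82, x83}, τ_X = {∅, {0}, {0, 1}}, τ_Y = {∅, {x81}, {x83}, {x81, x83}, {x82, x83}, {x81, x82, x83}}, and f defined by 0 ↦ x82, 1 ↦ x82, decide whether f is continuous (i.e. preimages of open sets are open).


f IS continuous.

Compute f^{-1}(U) for each U ∈ τ_Y:
  U = ∅: f^{-1}(U) = ∅ ∈ τ_X ✓.
  U = {x81}: f^{-1}(U) = ∅ ∈ τ_X ✓.
  U = {x83}: f^{-1}(U) = ∅ ∈ τ_X ✓.
  U = {x81, x83}: f^{-1}(U) = ∅ ∈ τ_X ✓.
  U = {x82, x83}: f^{-1}(U) = {0, 1} ∈ τ_X ✓.
  U = {x81, x82, x83}: f^{-1}(U) = {0, 1} ∈ τ_X ✓.
Every preimage lies in τ_X, so f IS continuous.


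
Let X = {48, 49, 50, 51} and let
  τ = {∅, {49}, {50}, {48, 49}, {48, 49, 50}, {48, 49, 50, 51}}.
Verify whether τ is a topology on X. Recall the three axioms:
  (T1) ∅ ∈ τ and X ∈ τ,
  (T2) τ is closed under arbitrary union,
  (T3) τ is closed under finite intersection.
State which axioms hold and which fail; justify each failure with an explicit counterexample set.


τ is NOT a topology on X.

Axiom (T1): ∅ ∈ τ? Yes; X ∈ τ? Yes.
Axiom (T2/T3): check pairwise unions and intersections of members of τ.
Counterexample for (T2): {49} ∪ {50} = {49, 50} ∉ τ. Therefore τ is NOT a topology.


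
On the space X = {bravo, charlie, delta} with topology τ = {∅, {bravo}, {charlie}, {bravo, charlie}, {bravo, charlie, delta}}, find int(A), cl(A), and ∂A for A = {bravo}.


int(A) = {bravo}, cl(A) = {bravo, delta}, ∂A = {delta}.

Closed sets in (X, τ) are complements of opens:
  closed(X, τ) = {∅, {delta}, {bravo, delta}, {charlie, delta}, {bravo, charlie, delta}}.
int(A) = ⋃ {U ∈ τ : U ⊆ A}. Opens contained in A: ∅, {bravo}.
Taking the union of these: int(A) = {bravo}.
cl(A) = ⋂ {C closed : A ⊆ C}. Closed sets containing A: {bravo, delta}, {bravo, charlie, delta}.
Intersecting these: cl(A) = {bravo, delta}.
∂A = cl(A) ∖ int(A) = {bravo, delta} ∖ {bravo} = {delta}.


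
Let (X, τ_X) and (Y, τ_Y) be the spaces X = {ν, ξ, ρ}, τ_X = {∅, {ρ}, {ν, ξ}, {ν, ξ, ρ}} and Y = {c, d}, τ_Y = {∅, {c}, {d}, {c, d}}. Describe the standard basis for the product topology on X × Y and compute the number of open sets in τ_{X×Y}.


Basis B = {∅ × ∅, {ρ} × {c}, {ρ} × {d}, {ν, ξ} × {c}, {ν, ξ} × {d}, {ρ} × {c, d}, {ν, ξ, ρ} × {c}, {ν, ξ, ρ} × {d}, {ν, ξ} × {c, d}, {ν, ξ, ρ} × {c, d}}; |τ_{X×Y}| = 16.

Enumerate products U × V with U ∈ τ_X, V ∈ τ_Y (deduplicated):
  ∅ × ∅ = {} (∅)
  {ρ} × {c} = {(ρ,c)}
  {ρ} × {d} = {(ρ,d)}
  {ν, ξ} × {c} = {(ν,c), (ξ,c)}
  {ν, ξ} × {d} = {(ν,d), (ξ,d)}
  {ρ} × {c, d} = {(ρ,c), (ρ,d)}
  {ν, ξ, ρ} × {c} = {(ν,c), (ξ,c), (ρ,c)}
  {ν, ξ, ρ} × {d} = {(ν,d), (ξ,d), (ρ,d)}
  {ν, ξ} × {c, d} = {(ν,c), (ν,d), (ξ,c), (ξ,d)}
  {ν, ξ, ρ} × {c, d} = {(ν,c), (ν,d), (ξ,c), (ξ,d), (ρ,c), (ρ,d)}
These 10 distinct sets form the basis B.
Close under arbitrary unions to get τ_{X×Y}; counting gives |τ_{X×Y}| = 16.


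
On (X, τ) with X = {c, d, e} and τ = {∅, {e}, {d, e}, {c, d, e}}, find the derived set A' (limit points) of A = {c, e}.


A' = {c, d}

For each x ∈ X, list the open sets U ∈ τ with x ∈ U, then check whether U ∩ (A ∖ {x}) ≠ ∅ for every such U.
  x = c: opens ∋ x are {c, d, e}; each meets A ∖ {c}, so x IS a limit point.
  x = d: opens ∋ x are {d, e}, {c, d, e}; each meets A ∖ {d}, so x IS a limit point.
  x = e: open {e} ∋ x has {e} ∩ (A ∖ {e}) = ∅, so x is NOT a limit point.
Collecting: A' = {c, d}.


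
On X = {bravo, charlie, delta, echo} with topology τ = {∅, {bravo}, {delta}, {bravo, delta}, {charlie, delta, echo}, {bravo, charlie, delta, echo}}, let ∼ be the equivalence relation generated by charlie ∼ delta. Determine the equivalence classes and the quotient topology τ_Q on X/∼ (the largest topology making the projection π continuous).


X/∼ = {[bravo], [charlie=delta], [echo]}; |τ_Q| = 4.

Equivalence classes: [bravo], [charlie=delta], [echo].
Quotient map π: X → X/∼ sends bravo ↦ [bravo], charlie ↦ [charlie=delta], delta ↦ [charlie=delta], echo ↦ [echo].
For each subset V ⊆ X/∼, compute π^{-1}(V) ⊆ X and check whether π^{-1}(V) ∈ τ. V is open in τ_Q iff π^{-1}(V) ∈ τ.
  V = {}: π^{-1}(V) = ∅ ∈ τ ✓.
  V = {[bravo]}: π^{-1}(V) = {bravo} ∈ τ ✓.
  V = {[charlie=delta]}: π^{-1}(V) = {charlie, delta} ∉ τ ✗.
  V = {[bravo], [charlie=delta]}: π^{-1}(V) = {bravo, charlie, delta} ∉ τ ✗.
  V = {[echo]}: π^{-1}(V) = {echo} ∉ τ ✗.
  V = {[bravo], [echo]}: π^{-1}(V) = {bravo, echo} ∉ τ ✗.
  V = {[charlie=delta], [echo]}: π^{-1}(V) = {charlie, delta, echo} ∈ τ ✓.
  V = {[bravo], [charlie=delta], [echo]}: π^{-1}(V) = {bravo, charlie, delta, echo} ∈ τ ✓.
Open sets in the quotient: τ_Q = {{}, {[bravo]}, {[charlie=delta], [echo]}, {[bravo], [charlie=delta], [echo]}} (4 elements).


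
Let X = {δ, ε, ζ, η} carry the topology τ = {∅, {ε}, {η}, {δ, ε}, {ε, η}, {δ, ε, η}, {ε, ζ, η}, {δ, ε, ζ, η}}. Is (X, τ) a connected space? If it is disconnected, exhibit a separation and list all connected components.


(X, τ) is connected.

Find clopen sets (U ∈ τ with X ∖ U ∈ τ):
  U = ∅, X ∖ U = {δ, ε, ζ, η} — both open, so U is clopen.
  U = {δ, ε, ζ, η}, X ∖ U = ∅ — both open, so U is clopen.
Only trivial clopens (∅ and X) exist, so (X, τ) is connected.
Compute connected components by grouping points that agree on all clopens:
  component: {δ, ε, ζ, η}


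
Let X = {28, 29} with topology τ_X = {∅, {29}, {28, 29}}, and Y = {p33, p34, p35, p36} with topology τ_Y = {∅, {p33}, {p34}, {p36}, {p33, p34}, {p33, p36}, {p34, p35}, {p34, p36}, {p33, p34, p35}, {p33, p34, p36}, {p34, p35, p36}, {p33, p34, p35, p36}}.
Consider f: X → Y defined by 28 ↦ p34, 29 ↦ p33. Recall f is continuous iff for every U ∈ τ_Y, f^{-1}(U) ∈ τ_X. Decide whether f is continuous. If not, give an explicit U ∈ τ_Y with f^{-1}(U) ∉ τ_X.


f is NOT continuous.

Compute f^{-1}(U) for each U ∈ τ_Y:
  U = ∅: f^{-1}(U) = ∅ ∈ τ_X ✓.
  U = {p33}: f^{-1}(U) = {29} ∈ τ_X ✓.
  U = {p34}: f^{-1}(U) = {28} ∉ τ_X ✗.
  U = {p36}: f^{-1}(U) = ∅ ∈ τ_X ✓.
  U = {p33, p34}: f^{-1}(U) = {28, 29} ∈ τ_X ✓.
  U = {p33, p36}: f^{-1}(U) = {29} ∈ τ_X ✓.
  U = {p34, p35}: f^{-1}(U) = {28} ∉ τ_X ✗.
  U = {p34, p36}: f^{-1}(U) = {28} ∉ τ_X ✗.
  U = {p33, p34, p35}: f^{-1}(U) = {28, 29} ∈ τ_X ✓.
  U = {p33, p34, p36}: f^{-1}(U) = {28, 29} ∈ τ_X ✓.
  U = {p34, p35, p36}: f^{-1}(U) = {28} ∉ τ_X ✗.
  U = {p33, p34, p35, p36}: f^{-1}(U) = {28, 29} ∈ τ_X ✓.
Found U = {p34} with f^{-1}(U) = {28} not in τ_X. Therefore f is NOT continuous.


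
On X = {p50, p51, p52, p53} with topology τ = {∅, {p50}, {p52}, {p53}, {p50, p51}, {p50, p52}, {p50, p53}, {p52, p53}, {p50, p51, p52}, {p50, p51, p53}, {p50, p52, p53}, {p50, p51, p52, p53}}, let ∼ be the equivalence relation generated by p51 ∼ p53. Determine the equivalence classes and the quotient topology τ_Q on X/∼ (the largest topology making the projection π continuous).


X/∼ = {[p50], [p51=p53], [p52]}; |τ_Q| = 6.

Equivalence classes: [p50], [p51=p53], [p52].
Quotient map π: X → X/∼ sends p50 ↦ [p50], p51 ↦ [p51=p53], p52 ↦ [p52], p53 ↦ [p51=p53].
For each subset V ⊆ X/∼, compute π^{-1}(V) ⊆ X and check whether π^{-1}(V) ∈ τ. V is open in τ_Q iff π^{-1}(V) ∈ τ.
  V = {}: π^{-1}(V) = ∅ ∈ τ ✓.
  V = {[p50]}: π^{-1}(V) = {p50} ∈ τ ✓.
  V = {[p51=p53]}: π^{-1}(V) = {p51, p53} ∉ τ ✗.
  V = {[p50], [p51=p53]}: π^{-1}(V) = {p50, p51, p53} ∈ τ ✓.
  V = {[p52]}: π^{-1}(V) = {p52} ∈ τ ✓.
  V = {[p50], [p52]}: π^{-1}(V) = {p50, p52} ∈ τ ✓.
  V = {[p51=p53], [p52]}: π^{-1}(V) = {p51, p52, p53} ∉ τ ✗.
  V = {[p50], [p51=p53], [p52]}: π^{-1}(V) = {p50, p51, p52, p53} ∈ τ ✓.
Open sets in the quotient: τ_Q = {{}, {[p50]}, {[p50], [p51=p53]}, {[p52]}, {[p50], [p52]}, {[p50], [p51=p53], [p52]}} (6 elements).


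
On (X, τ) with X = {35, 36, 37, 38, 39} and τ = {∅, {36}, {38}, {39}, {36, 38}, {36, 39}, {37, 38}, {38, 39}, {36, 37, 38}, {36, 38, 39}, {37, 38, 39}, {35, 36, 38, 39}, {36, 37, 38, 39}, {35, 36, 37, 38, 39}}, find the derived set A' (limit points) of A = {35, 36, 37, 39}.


A' = {35}

For each x ∈ X, list the open sets U ∈ τ with x ∈ U, then check whether U ∩ (A ∖ {x}) ≠ ∅ for every such U.
  x = 35: opens ∋ x are {35, 36, 38, 39}, {35, 36, 37, 38, 39}; each meets A ∖ {35}, so x IS a limit point.
  x = 36: open {36} ∋ x has {36} ∩ (A ∖ {36}) = ∅, so x is NOT a limit point.
  x = 37: open {37, 38} ∋ x has {37, 38} ∩ (A ∖ {37}) = ∅, so x is NOT a limit point.
  x = 38: open {38} ∋ x has {38} ∩ (A ∖ {38}) = ∅, so x is NOT a limit point.
  x = 39: open {39} ∋ x has {39} ∩ (A ∖ {39}) = ∅, so x is NOT a limit point.
Collecting: A' = {35}.


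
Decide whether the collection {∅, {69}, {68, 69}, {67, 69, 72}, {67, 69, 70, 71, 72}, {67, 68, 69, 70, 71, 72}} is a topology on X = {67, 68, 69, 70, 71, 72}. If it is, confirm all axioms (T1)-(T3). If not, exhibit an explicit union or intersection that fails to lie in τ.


τ is NOT a topology on X.

Axiom (T1): ∅ ∈ τ? Yes; X ∈ τ? Yes.
Axiom (T2/T3): check pairwise unions and intersections of members of τ.
Counterexample for (T2): {68, 69} ∪ {67, 69, 72} = {67, 68, 69, 72} ∉ τ. Therefore τ is NOT a topology.


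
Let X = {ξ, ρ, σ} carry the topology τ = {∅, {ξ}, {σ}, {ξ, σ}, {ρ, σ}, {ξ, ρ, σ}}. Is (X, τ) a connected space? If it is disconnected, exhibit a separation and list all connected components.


(X, τ) is disconnected; components = [{ξ}, {ρ, σ}].

Find clopen sets (U ∈ τ with X ∖ U ∈ τ):
  U = ∅, X ∖ U = {ξ, ρ, σ} — both open, so U is clopen.
  U = {ξ}, X ∖ U = {ρ, σ} — both open, so U is clopen.
  U = {ρ, σ}, X ∖ U = {ξ} — both open, so U is clopen.
  U = {ξ, ρ, σ}, X ∖ U = ∅ — both open, so U is clopen.
Nontrivial clopen(s) exist: e.g. {ξ}. So (X, τ) is disconnected.
Compute connected components by grouping points that agree on all clopens:
  component: {ξ}
  component: {ρ, σ}


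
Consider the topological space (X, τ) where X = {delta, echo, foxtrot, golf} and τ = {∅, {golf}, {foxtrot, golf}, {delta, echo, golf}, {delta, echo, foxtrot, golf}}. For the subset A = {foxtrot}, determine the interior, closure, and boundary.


int(A) = ∅, cl(A) = {foxtrot}, ∂A = {foxtrot}.

Closed sets in (X, τ) are complements of opens:
  closed(X, τ) = {∅, {foxtrot}, {delta, echo}, {delta, echo, foxtrot}, {delta, echo, foxtrot, golf}}.
int(A) = ⋃ {U ∈ τ : U ⊆ A}. Opens contained in A: ∅.
Taking the union of these: int(A) = ∅.
cl(A) = ⋂ {C closed : A ⊆ C}. Closed sets containing A: {foxtrot}, {delta, echo, foxtrot}, {delta, echo, foxtrot, golf}.
Intersecting these: cl(A) = {foxtrot}.
∂A = cl(A) ∖ int(A) = {foxtrot} ∖ ∅ = {foxtrot}.


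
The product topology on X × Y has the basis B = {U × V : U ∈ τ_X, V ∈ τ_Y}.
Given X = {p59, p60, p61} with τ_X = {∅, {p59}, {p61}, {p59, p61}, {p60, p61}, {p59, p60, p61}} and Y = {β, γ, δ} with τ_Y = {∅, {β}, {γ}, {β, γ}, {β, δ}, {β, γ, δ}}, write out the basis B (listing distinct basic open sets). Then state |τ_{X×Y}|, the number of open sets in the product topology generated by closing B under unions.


Basis B = {∅ × ∅, {p59} × {β}, {p59} × {γ}, {p61} × {β}, {p61} × {γ}, {p59} × {β, γ}, {p59} × {β, δ}, {p59, p61} × {β}, {p59, p61} × {γ}, {p60, p61} × {β}, {p60, p61} × {γ}, {p61} × {β, γ}, {p61} × {β, δ}, {p59} × {β, γ, δ}, {p59, p60, p61} × {β}, {p59, p60, p61} × {γ}, {p61} × {β, γ, δ}, {p59, p61} × {β, γ}, {p59, p61} × {β, δ}, {p60, p61} × {β, γ}, {p60, p61} × {β, δ}, {p59, p61} × {β, γ, δ}, {p59, p60, p61} × {β, γ}, {p59, p60, p61} × {β, δ}, {p60, p61} × {β, γ, δ}, {p59, p60, p61} × {β, γ, δ}}; |τ_{X×Y}| = 108.

Enumerate products U × V with U ∈ τ_X, V ∈ τ_Y (deduplicated):
  ∅ × ∅ = {} (∅)
  {p59} × {β} = {(p59,β)}
  {p59} × {γ} = {(p59,γ)}
  {p61} × {β} = {(p61,β)}
  {p61} × {γ} = {(p61,γ)}
  {p59} × {β, γ} = {(p59,β), (p59,γ)}
  {p59} × {β, δ} = {(p59,β), (p59,δ)}
  {p59, p61} × {β} = {(p59,β), (p61,β)}
  {p59, p61} × {γ} = {(p59,γ), (p61,γ)}
  {p60, p61} × {β} = {(p60,β), (p61,β)}
  {p60, p61} × {γ} = {(p60,γ), (p61,γ)}
  {p61} × {β, γ} = {(p61,β), (p61,γ)}
  {p61} × {β, δ} = {(p61,β), (p61,δ)}
  {p59} × {β, γ, δ} = {(p59,β), (p59,γ), (p59,δ)}
  {p59, p60, p61} × {β} = {(p59,β), (p60,β), (p61,β)}
  {p59, p60, p61} × {γ} = {(p59,γ), (p60,γ), (p61,γ)}
  {p61} × {β, γ, δ} = {(p61,β), (p61,γ), (p61,δ)}
  {p59, p61} × {β, γ} = {(p59,β), (p59,γ), (p61,β), (p61,γ)}
  {p59, p61} × {β, δ} = {(p59,β), (p59,δ), (p61,β), (p61,δ)}
  {p60, p61} × {β, γ} = {(p60,β), (p60,γ), (p61,β), (p61,γ)}
  {p60, p61} × {β, δ} = {(p60,β), (p60,δ), (p61,β), (p61,δ)}
  {p59, p61} × {β, γ, δ} = {(p59,β), (p59,γ), (p59,δ), (p61,β), (p61,γ), (p61,δ)}
  {p59, p60, p61} × {β, γ} = {(p59,β), (p59,γ), (p60,β), (p60,γ), (p61,β), (p61,γ)}
  {p59, p60, p61} × {β, δ} = {(p59,β), (p59,δ), (p60,β), (p60,δ), (p61,β), (p61,δ)}
  {p60, p61} × {β, γ, δ} = {(p60,β), (p60,γ), (p60,δ), (p61,β), (p61,γ), (p61,δ)}
  {p59, p60, p61} × {β, γ, δ} = {(p59,β), (p59,γ), (p59,δ), (p60,β), (p60,γ), (p60,δ), (p61,β), (p61,γ), (p61,δ)}
These 26 distinct sets form the basis B.
Close under arbitrary unions to get τ_{X×Y}; counting gives |τ_{X×Y}| = 108.
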